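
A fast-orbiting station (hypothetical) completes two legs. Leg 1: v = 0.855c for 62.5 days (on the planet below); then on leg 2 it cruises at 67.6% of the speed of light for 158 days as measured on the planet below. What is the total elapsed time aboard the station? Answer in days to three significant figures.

τ = 149 days

Leg 1: γ = 1/√(1 − 0.855²) = 1/√0.2690 = 1.928; τ_1 = 62.5/1.928 = 32.41 days.
Leg 2: β = 0.676; γ = 1/√(1 − 0.676²) = 1/√0.5430 = 1.357; τ_2 = 158/1.357 = 116.4 days.
Total: 32.41 + 116.4 days.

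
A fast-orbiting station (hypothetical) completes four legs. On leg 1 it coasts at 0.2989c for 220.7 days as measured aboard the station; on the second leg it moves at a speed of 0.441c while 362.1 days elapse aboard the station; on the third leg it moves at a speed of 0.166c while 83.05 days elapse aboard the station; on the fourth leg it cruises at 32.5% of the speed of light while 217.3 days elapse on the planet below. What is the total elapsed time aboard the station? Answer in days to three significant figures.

τ = 871 days

Leg 1: 220.7 days is already measured aboard the station.
Leg 2: 362.1 days is already measured aboard the station.
Leg 3: 83.05 days is already measured aboard the station.
Leg 4: β = 0.325; γ = 1/√(1 − 0.325²) = 1/√0.8944 = 1.057; τ_4 = 217.3/1.057 = 205.5 days.
Total: 220.7 + 362.1 + 83.05 + 205.5 days.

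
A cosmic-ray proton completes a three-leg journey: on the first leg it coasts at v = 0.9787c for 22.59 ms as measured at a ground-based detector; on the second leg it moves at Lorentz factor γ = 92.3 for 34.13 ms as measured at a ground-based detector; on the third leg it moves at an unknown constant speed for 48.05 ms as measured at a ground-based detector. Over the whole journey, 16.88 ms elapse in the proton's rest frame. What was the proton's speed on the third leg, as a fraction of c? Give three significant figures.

Leg 1: γ = 1/√(1 − 0.9787²) = 1/√0.04215 = 4.871; τ_1 = 22.59/4.871 = 4.638 ms.
Leg 2: γ = 92.3; τ_2 = 34.13/92.30 = 0.3698 ms.
Leg 3: speed unknown; τ_3 = 48.05/γ_3.
Total proper time: 4.638 + 0.3698 + τ_3 = 16.88, so τ_3 = 16.88 − 5.007 = 11.87 ms.
γ_3 = 48.05/11.87 = 4.047; β = √(1 − 1/γ²) = √0.9389.

β = 0.969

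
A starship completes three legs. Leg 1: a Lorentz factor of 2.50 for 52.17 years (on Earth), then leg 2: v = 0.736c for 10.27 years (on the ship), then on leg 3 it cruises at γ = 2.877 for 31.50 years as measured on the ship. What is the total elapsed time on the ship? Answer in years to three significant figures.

Leg 1: γ = 2.50; τ_1 = 52.17/2.500 = 20.87 years.
Leg 2: 10.27 years is already measured on the ship.
Leg 3: 31.50 years is already measured on the ship.
Total: 20.87 + 10.27 + 31.50 years.

τ = 62.6 years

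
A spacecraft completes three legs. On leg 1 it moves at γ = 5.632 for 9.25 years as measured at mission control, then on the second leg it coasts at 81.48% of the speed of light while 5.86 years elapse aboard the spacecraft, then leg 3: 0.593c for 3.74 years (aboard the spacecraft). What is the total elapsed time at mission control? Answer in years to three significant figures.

Leg 1: 9.25 years is already measured at mission control.
Leg 2: β = 0.8148; γ = 1/√(1 − 0.8148²) = 1/√0.3361 = 1.725; Δt_2 = 1.725 × 5.86 = 10.11 years.
Leg 3: γ = 1/√(1 − 0.593²) = 1/√0.6484 = 1.242; Δt_3 = 1.242 × 3.74 = 4.645 years.
Total: 9.250 + 10.11 + 4.645 years.

Δt = 24.0 years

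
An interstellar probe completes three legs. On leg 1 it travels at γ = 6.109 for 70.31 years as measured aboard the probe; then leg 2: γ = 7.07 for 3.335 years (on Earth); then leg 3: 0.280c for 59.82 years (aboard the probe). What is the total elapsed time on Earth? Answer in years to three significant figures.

Leg 1: γ = 6.109; Δt_1 = 6.109 × 70.31 = 429.5 years.
Leg 2: 3.335 years is already measured on Earth.
Leg 3: γ = 1/√(1 − 0.280²) = 25/24 ≈ 1.042; Δt_3 = 1.042 × 59.82 = 62.31 years.
Total: 429.5 + 3.335 + 62.31 years.

Δt = 495 years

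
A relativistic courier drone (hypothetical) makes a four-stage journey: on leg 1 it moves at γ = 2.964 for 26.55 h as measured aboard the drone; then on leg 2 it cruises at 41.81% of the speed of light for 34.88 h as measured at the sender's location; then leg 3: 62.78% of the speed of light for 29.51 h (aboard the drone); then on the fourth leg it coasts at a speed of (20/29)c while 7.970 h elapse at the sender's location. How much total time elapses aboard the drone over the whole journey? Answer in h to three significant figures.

Leg 1: 26.55 h is already measured aboard the drone.
Leg 2: β = 0.4181; γ = 1/√(1 − 0.4181²) = 1/√0.8252 = 1.101; τ_2 = 34.88/1.101 = 31.69 h.
Leg 3: 29.51 h is already measured aboard the drone.
Leg 4: γ = 1/√(1 − (20/29)²) = 29/21 ≈ 1.381; τ_4 = 7.970/1.381 = 5.771 h.
Total: 26.55 + 31.69 + 29.51 + 5.771 h.

τ = 93.5 h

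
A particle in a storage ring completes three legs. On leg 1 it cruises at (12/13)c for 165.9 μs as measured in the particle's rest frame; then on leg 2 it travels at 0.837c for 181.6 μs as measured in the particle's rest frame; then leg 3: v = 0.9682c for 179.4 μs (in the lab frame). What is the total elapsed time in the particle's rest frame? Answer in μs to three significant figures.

τ = 392 μs

Leg 1: 165.9 μs is already measured in the particle's rest frame.
Leg 2: 181.6 μs is already measured in the particle's rest frame.
Leg 3: γ = 1/√(1 − 0.9682²) = 1/√0.06259 = 3.997; τ_3 = 179.4/3.997 = 44.88 μs.
Total: 165.9 + 181.6 + 44.88 μs.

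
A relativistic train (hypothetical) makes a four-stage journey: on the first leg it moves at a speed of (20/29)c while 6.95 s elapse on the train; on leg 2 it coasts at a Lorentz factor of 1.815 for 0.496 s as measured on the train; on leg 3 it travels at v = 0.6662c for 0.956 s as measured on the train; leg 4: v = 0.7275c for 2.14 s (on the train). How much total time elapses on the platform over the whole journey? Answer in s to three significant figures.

Leg 1: γ = 1/√(1 − (20/29)²) = 29/21 ≈ 1.381; Δt_1 = 1.381 × 6.95 = 9.598 s.
Leg 2: γ = 1.815; Δt_2 = 1.815 × 0.496 = 0.9002 s.
Leg 3: γ = 1/√(1 − 0.6662²) = 1/√0.5562 = 1.341; Δt_3 = 1.341 × 0.956 = 1.282 s.
Leg 4: γ = 1/√(1 − 0.7275²) = 1/√0.4707 = 1.457; Δt_4 = 1.457 × 2.14 = 3.119 s.
Total: 9.598 + 0.9002 + 1.282 + 3.119 s.

Δt = 14.9 s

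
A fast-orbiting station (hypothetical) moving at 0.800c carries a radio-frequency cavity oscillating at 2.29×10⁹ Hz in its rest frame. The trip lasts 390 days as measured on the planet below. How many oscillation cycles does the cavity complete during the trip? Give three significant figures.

N = 4.63×10¹⁶

γ = 1/√(1 − 0.800²) = 5/3 ≈ 1.667
The oscillator's own cycle count is N = f × τ where τ is the proper time aboard the station. τ = Δt/γ = 390/1.667 = 234.0 days = 2.022×10⁷ s.
N = 2.29×10⁹ × 2.022×10⁷ = 4.630×10¹⁶.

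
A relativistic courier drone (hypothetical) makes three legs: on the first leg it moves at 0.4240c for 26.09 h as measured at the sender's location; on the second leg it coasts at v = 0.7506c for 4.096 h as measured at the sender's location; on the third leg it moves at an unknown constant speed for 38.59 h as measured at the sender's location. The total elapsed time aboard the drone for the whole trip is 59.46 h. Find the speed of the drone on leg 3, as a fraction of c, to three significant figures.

Leg 1: γ = 1/√(1 − 0.4240²) = 1/√0.8202 = 1.104; τ_1 = 26.09/1.104 = 23.63 h.
Leg 2: γ = 1/√(1 − 0.7506²) = 1/√0.4366 = 1.513; τ_2 = 4.096/1.513 = 2.706 h.
Leg 3: speed unknown; τ_3 = 38.59/γ_3.
Total proper time: 23.63 + 2.706 + τ_3 = 59.46, so τ_3 = 59.46 − 26.34 = 33.12 h.
γ_3 = 38.59/33.12 = 1.165; β = √(1 − 1/γ²) = √0.2632.

β = 0.513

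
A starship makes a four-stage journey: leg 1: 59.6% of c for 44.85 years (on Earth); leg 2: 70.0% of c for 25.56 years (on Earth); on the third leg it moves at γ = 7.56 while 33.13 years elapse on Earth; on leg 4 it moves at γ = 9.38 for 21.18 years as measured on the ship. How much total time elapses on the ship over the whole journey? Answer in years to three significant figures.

τ = 79.8 years

Leg 1: β = 0.596; γ = 1/√(1 − 0.596²) = 1/√0.6448 = 1.245; τ_1 = 44.85/1.245 = 36.01 years.
Leg 2: β = 0.700; γ = 1/√(1 − 0.700²) = 1/√0.5100 = 1.400; τ_2 = 25.56/1.400 = 18.25 years.
Leg 3: γ = 7.56; τ_3 = 33.13/7.560 = 4.382 years.
Leg 4: 21.18 years is already measured on the ship.
Total: 36.01 + 18.25 + 4.382 + 21.18 years.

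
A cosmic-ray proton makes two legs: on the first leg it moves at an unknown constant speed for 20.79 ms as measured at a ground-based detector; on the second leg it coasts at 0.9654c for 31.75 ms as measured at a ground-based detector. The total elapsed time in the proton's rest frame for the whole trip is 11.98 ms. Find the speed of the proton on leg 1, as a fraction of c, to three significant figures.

β = 0.984

Leg 1: speed unknown; τ_1 = 20.79/γ_1.
Leg 2: γ = 1/√(1 − 0.9654²) = 1/√0.06800 = 3.835; τ_2 = 31.75/3.835 = 8.280 ms.
Total proper time: τ_1 + 8.280 = 11.98, so τ_1 = 11.98 − 8.280 = 3.700 ms.
γ_1 = 20.79/3.700 = 5.618; β = √(1 − 1/γ²) = √0.9683.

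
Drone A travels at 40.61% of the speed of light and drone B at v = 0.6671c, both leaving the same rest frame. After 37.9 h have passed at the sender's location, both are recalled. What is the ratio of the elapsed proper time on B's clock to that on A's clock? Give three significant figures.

A: β = 0.4061; γ = 1/√(1 − 0.4061²) = 1/√0.8351 = 1.094. B: γ = 1/√(1 − 0.6671²) = 1/√0.5550 = 1.342.
τ_A/τ_B = γ_B/γ_A = 1.342/1.094 = 1.227, so τ_B/τ_A = 0.8152.

τ_B/τ_A = 0.815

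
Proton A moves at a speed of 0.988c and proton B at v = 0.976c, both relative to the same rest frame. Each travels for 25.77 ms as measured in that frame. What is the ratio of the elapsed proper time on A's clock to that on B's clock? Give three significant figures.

A: γ = 1/√(1 − 0.988²) = 1/√0.02386 = 6.474. B: γ = 1/√(1 − 0.976²) = 1/√0.04742 = 4.592.
τ_A/τ_B = γ_B/γ_A = 4.592/6.474 = 0.7093, so τ_A/τ_B = 0.7093.

τ_A/τ_B = 0.709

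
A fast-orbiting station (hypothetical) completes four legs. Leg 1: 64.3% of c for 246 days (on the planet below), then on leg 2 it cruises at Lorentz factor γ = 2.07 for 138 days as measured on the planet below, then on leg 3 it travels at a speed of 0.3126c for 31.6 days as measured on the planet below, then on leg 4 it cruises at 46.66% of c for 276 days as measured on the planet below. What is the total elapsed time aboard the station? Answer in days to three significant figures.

τ = 529 days

Leg 1: β = 0.643; γ = 1/√(1 − 0.643²) = 1/√0.5866 = 1.306; τ_1 = 246/1.306 = 188.4 days.
Leg 2: γ = 2.07; τ_2 = 138/2.070 = 66.67 days.
Leg 3: γ = 1/√(1 − 0.3126²) = 1/√0.9023 = 1.053; τ_3 = 31.6/1.053 = 30.02 days.
Leg 4: β = 0.4666; γ = 1/√(1 − 0.4666²) = 1/√0.7823 = 1.131; τ_4 = 276/1.131 = 244.1 days.
Total: 188.4 + 66.67 + 30.02 + 244.1 days.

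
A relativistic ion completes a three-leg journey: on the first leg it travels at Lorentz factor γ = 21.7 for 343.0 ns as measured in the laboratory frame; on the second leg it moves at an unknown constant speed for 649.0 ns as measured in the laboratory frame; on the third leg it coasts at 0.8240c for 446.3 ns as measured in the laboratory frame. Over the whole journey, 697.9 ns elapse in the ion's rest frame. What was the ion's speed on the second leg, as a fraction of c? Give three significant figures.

β = 0.750

Leg 1: γ = 21.7; τ_1 = 343.0/21.70 = 15.81 ns.
Leg 2: speed unknown; τ_2 = 649.0/γ_2.
Leg 3: γ = 1/√(1 − 0.8240²) = 1/√0.3210 = 1.765; τ_3 = 446.3/1.765 = 252.9 ns.
Total proper time: 15.81 + τ_2 + 252.9 = 697.9, so τ_2 = 697.9 − 268.7 = 429.2 ns.
γ_2 = 649.0/429.2 = 1.512; β = √(1 − 1/γ²) = √0.5626.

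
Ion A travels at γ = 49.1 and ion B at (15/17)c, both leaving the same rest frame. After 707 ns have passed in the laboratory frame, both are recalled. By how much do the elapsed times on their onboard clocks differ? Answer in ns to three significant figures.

|τ_A − τ_B| = 318 ns

A: γ = 49.1; τ_A = 707/49.10 = 14.40 ns.
B: γ = 1/√(1 − (15/17)²) = 17/8 = 2.125; τ_B = 707/2.125 = 332.7 ns.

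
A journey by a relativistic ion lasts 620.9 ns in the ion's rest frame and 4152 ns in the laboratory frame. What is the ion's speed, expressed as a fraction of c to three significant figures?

The proper time is measured in the ion's rest frame (both events occur at the ion's location); Δt is measured in the laboratory frame. γ = Δt/τ = 4152/620.9 = 6.687.
β = √(1 − 1/γ²) = √(1 − 0.02236) = √0.9776

β = 0.989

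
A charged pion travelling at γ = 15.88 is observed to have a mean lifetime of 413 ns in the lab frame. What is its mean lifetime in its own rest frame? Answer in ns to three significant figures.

γ = 15.88
The lab-frame lifetime is the dilated interval; the proper lifetime is τ₀ = Δt/γ = 413/15.88 ns.

τ₀ = 26.0 ns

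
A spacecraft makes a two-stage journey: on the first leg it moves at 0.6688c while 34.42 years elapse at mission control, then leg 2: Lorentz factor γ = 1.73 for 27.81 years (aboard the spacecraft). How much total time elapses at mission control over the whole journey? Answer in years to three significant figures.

Δt = 82.5 years

Leg 1: 34.42 years is already measured at mission control.
Leg 2: γ = 1.73; Δt_2 = 1.730 × 27.81 = 48.11 years.
Total: 34.42 + 48.11 years.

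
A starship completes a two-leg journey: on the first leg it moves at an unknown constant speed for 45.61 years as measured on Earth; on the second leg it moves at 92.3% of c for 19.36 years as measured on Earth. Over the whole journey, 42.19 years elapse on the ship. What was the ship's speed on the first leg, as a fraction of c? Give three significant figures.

Leg 1: speed unknown; τ_1 = 45.61/γ_1.
Leg 2: β = 0.923; γ = 1/√(1 − 0.923²) = 1/√0.1481 = 2.599; τ_2 = 19.36/2.599 = 7.450 years.
Total proper time: τ_1 + 7.450 = 42.19, so τ_1 = 42.19 − 7.450 = 34.74 years.
γ_1 = 45.61/34.74 = 1.313; β = √(1 − 1/γ²) = √0.4198.

β = 0.648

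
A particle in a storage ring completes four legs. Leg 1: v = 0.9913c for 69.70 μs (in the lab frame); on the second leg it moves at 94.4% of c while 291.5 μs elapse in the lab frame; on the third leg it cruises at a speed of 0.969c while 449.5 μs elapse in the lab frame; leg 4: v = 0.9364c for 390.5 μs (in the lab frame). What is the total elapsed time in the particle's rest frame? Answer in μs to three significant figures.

Leg 1: γ = 1/√(1 − 0.9913²) = 1/√0.01732 = 7.598; τ_1 = 69.70/7.598 = 9.174 μs.
Leg 2: β = 0.944; γ = 1/√(1 − 0.944²) = 1/√0.1089 = 3.031; τ_2 = 291.5/3.031 = 96.18 μs.
Leg 3: γ = 1/√(1 − 0.969²) = 1/√0.06104 = 4.048; τ_3 = 449.5/4.048 = 111.1 μs.
Leg 4: γ = 1/√(1 − 0.9364²) = 1/√0.1232 = 2.850; τ_4 = 390.5/2.850 = 137.0 μs.
Total: 9.174 + 96.18 + 111.1 + 137.0 μs.

τ = 353 μs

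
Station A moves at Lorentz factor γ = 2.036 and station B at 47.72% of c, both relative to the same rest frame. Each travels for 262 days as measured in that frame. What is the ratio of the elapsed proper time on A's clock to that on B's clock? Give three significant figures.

A: γ = 2.036. B: β = 0.4772; γ = 1/√(1 − 0.4772²) = 1/√0.7723 = 1.138.
τ_A/τ_B = γ_B/γ_A = 1.138/2.036 = 0.5589, so τ_A/τ_B = 0.5589.

τ_A/τ_B = 0.559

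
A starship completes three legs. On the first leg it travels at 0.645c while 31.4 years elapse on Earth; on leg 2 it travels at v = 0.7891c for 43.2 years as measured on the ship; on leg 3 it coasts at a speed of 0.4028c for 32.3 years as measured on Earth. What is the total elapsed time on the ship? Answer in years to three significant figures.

Leg 1: γ = 1/√(1 − 0.645²) = 1/√0.5840 = 1.309; τ_1 = 31.4/1.309 = 24.00 years.
Leg 2: 43.2 years is already measured on the ship.
Leg 3: γ = 1/√(1 − 0.4028²) = 1/√0.8378 = 1.093; τ_3 = 32.3/1.093 = 29.56 years.
Total: 24.00 + 43.20 + 29.56 years.

τ = 96.8 years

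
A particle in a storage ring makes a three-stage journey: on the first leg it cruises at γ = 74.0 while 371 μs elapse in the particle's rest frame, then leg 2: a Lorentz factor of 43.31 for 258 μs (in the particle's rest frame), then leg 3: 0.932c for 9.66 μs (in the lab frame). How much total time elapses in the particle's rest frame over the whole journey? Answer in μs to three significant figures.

τ = 633 μs

Leg 1: 371 μs is already measured in the particle's rest frame.
Leg 2: 258 μs is already measured in the particle's rest frame.
Leg 3: γ = 1/√(1 − 0.932²) = 1/√0.1314 = 2.759; τ_3 = 9.66/2.759 = 3.501 μs.
Total: 371.0 + 258.0 + 3.501 μs.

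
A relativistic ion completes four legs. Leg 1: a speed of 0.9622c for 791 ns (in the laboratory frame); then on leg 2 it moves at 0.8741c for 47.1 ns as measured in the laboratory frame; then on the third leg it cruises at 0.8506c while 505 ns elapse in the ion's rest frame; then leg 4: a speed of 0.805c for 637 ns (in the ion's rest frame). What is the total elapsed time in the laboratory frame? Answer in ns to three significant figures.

Leg 1: 791 ns is already measured in the laboratory frame.
Leg 2: 47.1 ns is already measured in the laboratory frame.
Leg 3: γ = 1/√(1 − 0.8506²) = 1/√0.2765 = 1.902; Δt_3 = 1.902 × 505 = 960.4 ns.
Leg 4: γ = 1/√(1 − 0.805²) = 1/√0.3520 = 1.686; Δt_4 = 1.686 × 637 = 1074 ns.
Total: 791.0 + 47.10 + 960.4 + 1074 ns.

Δt = 2870 ns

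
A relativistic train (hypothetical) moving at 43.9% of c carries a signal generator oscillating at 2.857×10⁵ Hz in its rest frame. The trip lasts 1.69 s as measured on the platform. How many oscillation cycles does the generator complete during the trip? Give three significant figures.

N = 4.34×10⁵

β = 0.439; γ = 1/√(1 − 0.439²) = 1/√0.8073 = 1.113
The oscillator's own cycle count is N = f × τ where τ is the proper time on the train. τ = Δt/γ = 1.69/1.113 = 1.518 s = 1.518×10⁰ s.
N = 2.857×10⁵ × 1.518×10⁰ = 4.338×10⁵.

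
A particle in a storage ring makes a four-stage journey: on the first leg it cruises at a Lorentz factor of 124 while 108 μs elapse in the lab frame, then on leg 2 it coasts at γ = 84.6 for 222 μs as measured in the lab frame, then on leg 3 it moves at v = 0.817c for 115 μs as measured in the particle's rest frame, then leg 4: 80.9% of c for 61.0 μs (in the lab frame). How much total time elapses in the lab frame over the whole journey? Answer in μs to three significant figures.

Leg 1: 108 μs is already measured in the lab frame.
Leg 2: 222 μs is already measured in the lab frame.
Leg 3: γ = 1/√(1 − 0.817²) = 1/√0.3325 = 1.734; Δt_3 = 1.734 × 115 = 199.4 μs.
Leg 4: 61.0 μs is already measured in the lab frame.
Total: 108.0 + 222.0 + 199.4 + 61.00 μs.

Δt = 590 μs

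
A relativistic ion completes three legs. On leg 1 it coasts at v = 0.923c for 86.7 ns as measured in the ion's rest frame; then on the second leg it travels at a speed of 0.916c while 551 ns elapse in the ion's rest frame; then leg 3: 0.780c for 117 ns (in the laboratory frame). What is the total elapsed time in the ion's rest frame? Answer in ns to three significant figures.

Leg 1: 86.7 ns is already measured in the ion's rest frame.
Leg 2: 551 ns is already measured in the ion's rest frame.
Leg 3: γ = 1/√(1 − 0.780²) = 1/√0.3916 = 1.598; τ_3 = 117/1.598 = 73.22 ns.
Total: 86.70 + 551.0 + 73.22 ns.

τ = 711 ns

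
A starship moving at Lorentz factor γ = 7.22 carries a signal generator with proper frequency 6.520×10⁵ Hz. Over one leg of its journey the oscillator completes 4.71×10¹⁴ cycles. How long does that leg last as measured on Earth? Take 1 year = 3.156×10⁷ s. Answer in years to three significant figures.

Δt = 165 years

γ = 7.22
Proper time for N cycles: τ = N/f = 4.71×10¹⁴/(6.520×10⁵) = 7.224×10⁸ s = 22.89 years.
Lab-frame duration Δt = γτ = 7.220 × 22.89 = 165.3 years.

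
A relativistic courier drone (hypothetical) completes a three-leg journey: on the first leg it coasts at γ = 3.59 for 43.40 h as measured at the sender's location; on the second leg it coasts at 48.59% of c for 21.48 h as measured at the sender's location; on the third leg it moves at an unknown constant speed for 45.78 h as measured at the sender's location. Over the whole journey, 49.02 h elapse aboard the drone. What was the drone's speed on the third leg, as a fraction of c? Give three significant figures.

Leg 1: γ = 3.59; τ_1 = 43.40/3.590 = 12.09 h.
Leg 2: β = 0.4859; γ = 1/√(1 − 0.4859²) = 1/√0.7639 = 1.144; τ_2 = 21.48/1.144 = 18.77 h.
Leg 3: speed unknown; τ_3 = 45.78/γ_3.
Total proper time: 12.09 + 18.77 + τ_3 = 49.02, so τ_3 = 49.02 − 30.86 = 18.16 h.
γ_3 = 45.78/18.16 = 2.521; β = √(1 − 1/γ²) = √0.8427.

β = 0.918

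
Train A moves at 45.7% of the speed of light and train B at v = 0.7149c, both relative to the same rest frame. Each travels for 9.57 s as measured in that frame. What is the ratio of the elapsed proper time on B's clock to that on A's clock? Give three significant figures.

A: β = 0.457; γ = 1/√(1 − 0.457²) = 1/√0.7912 = 1.124. B: γ = 1/√(1 − 0.7149²) = 1/√0.4889 = 1.430.
τ_A/τ_B = γ_B/γ_A = 1.430/1.124 = 1.272, so τ_B/τ_A = 0.7861.

τ_B/τ_A = 0.786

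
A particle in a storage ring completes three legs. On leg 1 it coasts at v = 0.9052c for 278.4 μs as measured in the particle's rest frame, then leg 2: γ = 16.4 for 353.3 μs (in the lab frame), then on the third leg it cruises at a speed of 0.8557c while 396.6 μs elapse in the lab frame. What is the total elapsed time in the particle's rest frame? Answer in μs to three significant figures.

τ = 505 μs

Leg 1: 278.4 μs is already measured in the particle's rest frame.
Leg 2: γ = 16.4; τ_2 = 353.3/16.40 = 21.54 μs.
Leg 3: γ = 1/√(1 − 0.8557²) = 1/√0.2678 = 1.932; τ_3 = 396.6/1.932 = 205.2 μs.
Total: 278.4 + 21.54 + 205.2 μs.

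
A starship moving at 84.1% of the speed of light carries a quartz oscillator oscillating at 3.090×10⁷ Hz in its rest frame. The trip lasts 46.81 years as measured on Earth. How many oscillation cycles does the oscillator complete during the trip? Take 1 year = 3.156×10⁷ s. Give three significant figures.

β = 0.841; γ = 1/√(1 − 0.841²) = 1/√0.2927 = 1.848
The oscillator's own cycle count is N = f × τ where τ is the proper time on the ship. τ = Δt/γ = 46.81/1.848 = 25.33 years = 7.993×10⁸ s.
N = 3.090×10⁷ × 7.993×10⁸ = 2.470×10¹⁶.

N = 2.47×10¹⁶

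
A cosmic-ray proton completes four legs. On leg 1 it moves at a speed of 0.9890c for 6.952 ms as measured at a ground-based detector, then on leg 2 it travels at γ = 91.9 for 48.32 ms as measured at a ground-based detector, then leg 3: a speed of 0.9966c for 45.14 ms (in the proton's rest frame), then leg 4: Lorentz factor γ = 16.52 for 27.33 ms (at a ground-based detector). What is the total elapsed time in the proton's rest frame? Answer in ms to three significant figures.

τ = 48.3 ms

Leg 1: γ = 1/√(1 − 0.9890²) = 1/√0.02188 = 6.761; τ_1 = 6.952/6.761 = 1.028 ms.
Leg 2: γ = 91.9; τ_2 = 48.32/91.90 = 0.5258 ms.
Leg 3: 45.14 ms is already measured in the proton's rest frame.
Leg 4: γ = 16.52; τ_4 = 27.33/16.52 = 1.654 ms.
Total: 1.028 + 0.5258 + 45.14 + 1.654 ms.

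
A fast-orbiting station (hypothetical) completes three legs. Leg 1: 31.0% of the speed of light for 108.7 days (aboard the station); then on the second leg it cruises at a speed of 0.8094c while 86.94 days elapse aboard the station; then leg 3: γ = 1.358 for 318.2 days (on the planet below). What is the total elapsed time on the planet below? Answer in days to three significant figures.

Δt = 581 days

Leg 1: β = 0.310; γ = 1/√(1 − 0.310²) = 1/√0.9039 = 1.052; Δt_1 = 1.052 × 108.7 = 114.3 days.
Leg 2: γ = 1/√(1 − 0.8094²) = 1/√0.3449 = 1.703; Δt_2 = 1.703 × 86.94 = 148.0 days.
Leg 3: 318.2 days is already measured on the planet below.
Total: 114.3 + 148.0 + 318.2 days.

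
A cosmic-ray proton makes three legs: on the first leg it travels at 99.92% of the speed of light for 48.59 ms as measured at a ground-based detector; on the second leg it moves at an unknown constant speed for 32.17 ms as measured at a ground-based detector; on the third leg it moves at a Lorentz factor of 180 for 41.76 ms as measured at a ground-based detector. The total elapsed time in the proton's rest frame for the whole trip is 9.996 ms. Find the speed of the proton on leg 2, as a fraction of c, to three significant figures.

Leg 1: β = 0.9992; γ = 1/√(1 − 0.9992²) = 1/√0.001599 = 25.01; τ_1 = 48.59/25.01 = 1.943 ms.
Leg 2: speed unknown; τ_2 = 32.17/γ_2.
Leg 3: γ = 180; τ_3 = 41.76/180.0 = 0.2320 ms.
Total proper time: 1.943 + τ_2 + 0.2320 = 9.996, so τ_2 = 9.996 − 2.175 = 7.821 ms.
γ_2 = 32.17/7.821 = 4.113; β = √(1 − 1/γ²) = √0.9409.

β = 0.970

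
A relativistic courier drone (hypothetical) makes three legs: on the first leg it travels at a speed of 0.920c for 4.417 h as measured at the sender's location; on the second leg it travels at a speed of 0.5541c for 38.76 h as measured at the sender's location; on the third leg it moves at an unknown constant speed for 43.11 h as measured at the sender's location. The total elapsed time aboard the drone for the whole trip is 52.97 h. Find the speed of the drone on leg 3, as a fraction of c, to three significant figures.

Leg 1: γ = 1/√(1 − 0.920²) = 1/√0.1536 = 2.552; τ_1 = 4.417/2.552 = 1.731 h.
Leg 2: γ = 1/√(1 − 0.5541²) = 1/√0.6930 = 1.201; τ_2 = 38.76/1.201 = 32.27 h.
Leg 3: speed unknown; τ_3 = 43.11/γ_3.
Total proper time: 1.731 + 32.27 + τ_3 = 52.97, so τ_3 = 52.97 − 34.00 = 18.97 h.
γ_3 = 43.11/18.97 = 2.272; β = √(1 − 1/γ²) = √0.8063.

β = 0.898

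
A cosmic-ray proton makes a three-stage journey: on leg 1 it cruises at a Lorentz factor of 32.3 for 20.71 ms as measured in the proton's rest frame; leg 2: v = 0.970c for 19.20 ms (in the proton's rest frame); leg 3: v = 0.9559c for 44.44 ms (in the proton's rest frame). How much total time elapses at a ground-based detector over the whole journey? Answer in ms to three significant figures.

Δt = 899 ms

Leg 1: γ = 32.3; Δt_1 = 32.30 × 20.71 = 668.9 ms.
Leg 2: γ = 1/√(1 − 0.970²) = 1/√0.05910 = 4.113; Δt_2 = 4.113 × 19.20 = 78.98 ms.
Leg 3: γ = 1/√(1 − 0.9559²) = 1/√0.08626 = 3.405; Δt_3 = 3.405 × 44.44 = 151.3 ms.
Total: 668.9 + 78.98 + 151.3 ms.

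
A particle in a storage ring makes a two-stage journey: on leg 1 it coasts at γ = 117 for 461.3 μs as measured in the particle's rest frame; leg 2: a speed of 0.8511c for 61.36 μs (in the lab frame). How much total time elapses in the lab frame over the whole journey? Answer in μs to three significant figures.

Δt = 5.40×10⁴ μs

Leg 1: γ = 117; Δt_1 = 117.0 × 461.3 = 5.397×10⁴ μs.
Leg 2: 61.36 μs is already measured in the lab frame.
Total: 5.397×10⁴ + 61.36 μs.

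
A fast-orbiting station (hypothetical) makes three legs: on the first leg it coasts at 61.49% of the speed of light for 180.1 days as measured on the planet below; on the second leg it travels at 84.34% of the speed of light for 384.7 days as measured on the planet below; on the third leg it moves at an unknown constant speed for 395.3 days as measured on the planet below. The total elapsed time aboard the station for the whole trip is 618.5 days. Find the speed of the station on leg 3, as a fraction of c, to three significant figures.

β = 0.731

Leg 1: β = 0.6149; γ = 1/√(1 − 0.6149²) = 1/√0.6219 = 1.268; τ_1 = 180.1/1.268 = 142.0 days.
Leg 2: β = 0.8434; γ = 1/√(1 − 0.8434²) = 1/√0.2887 = 1.861; τ_2 = 384.7/1.861 = 206.7 days.
Leg 3: speed unknown; τ_3 = 395.3/γ_3.
Total proper time: 142.0 + 206.7 + τ_3 = 618.5, so τ_3 = 618.5 − 348.7 = 269.8 days.
γ_3 = 395.3/269.8 = 1.465; β = √(1 − 1/γ²) = √0.5342.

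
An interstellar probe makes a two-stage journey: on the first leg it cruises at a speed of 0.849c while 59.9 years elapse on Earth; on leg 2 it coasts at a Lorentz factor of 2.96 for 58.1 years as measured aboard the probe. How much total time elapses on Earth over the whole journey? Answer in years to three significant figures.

Leg 1: 59.9 years is already measured on Earth.
Leg 2: γ = 2.96; Δt_2 = 2.960 × 58.1 = 172.0 years.
Total: 59.90 + 172.0 years.

Δt = 232 years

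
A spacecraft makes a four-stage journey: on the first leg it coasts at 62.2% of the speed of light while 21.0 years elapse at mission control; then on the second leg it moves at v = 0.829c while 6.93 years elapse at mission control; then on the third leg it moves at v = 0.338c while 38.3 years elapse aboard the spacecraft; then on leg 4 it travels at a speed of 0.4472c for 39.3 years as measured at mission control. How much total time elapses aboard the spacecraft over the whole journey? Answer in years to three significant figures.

Leg 1: β = 0.622; γ = 1/√(1 − 0.622²) = 1/√0.6131 = 1.277; τ_1 = 21.0/1.277 = 16.44 years.
Leg 2: γ = 1/√(1 − 0.829²) = 1/√0.3128 = 1.788; τ_2 = 6.93/1.788 = 3.876 years.
Leg 3: 38.3 years is already measured aboard the spacecraft.
Leg 4: γ = 1/√(1 − 0.4472²) = 1/√0.8000 = 1.118; τ_4 = 39.3/1.118 = 35.15 years.
Total: 16.44 + 3.876 + 38.30 + 35.15 years.

τ = 93.8 years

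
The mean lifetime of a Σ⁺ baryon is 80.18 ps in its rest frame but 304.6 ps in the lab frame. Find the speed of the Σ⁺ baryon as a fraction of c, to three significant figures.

β = 0.965

γ = Δt/τ₀ = 304.6/80.18 = 3.799
β = √(1 − 1/γ²) = √(1 − 0.06929) = √0.9307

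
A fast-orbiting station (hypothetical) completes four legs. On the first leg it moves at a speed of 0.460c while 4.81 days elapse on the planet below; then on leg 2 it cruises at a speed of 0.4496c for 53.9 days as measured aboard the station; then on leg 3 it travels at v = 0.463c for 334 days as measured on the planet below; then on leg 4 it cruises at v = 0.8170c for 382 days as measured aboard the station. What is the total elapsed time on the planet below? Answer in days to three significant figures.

Δt = 1060 days

Leg 1: 4.81 days is already measured on the planet below.
Leg 2: γ = 1/√(1 − 0.4496²) = 1/√0.7979 = 1.120; Δt_2 = 1.120 × 53.9 = 60.34 days.
Leg 3: 334 days is already measured on the planet below.
Leg 4: γ = 1/√(1 − 0.8170²) = 1/√0.3325 = 1.734; Δt_4 = 1.734 × 382 = 662.5 days.
Total: 4.810 + 60.34 + 334.0 + 662.5 days.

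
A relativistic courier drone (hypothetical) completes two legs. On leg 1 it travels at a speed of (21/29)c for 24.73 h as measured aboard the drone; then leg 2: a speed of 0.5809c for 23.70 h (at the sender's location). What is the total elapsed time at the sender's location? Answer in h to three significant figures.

Leg 1: γ = 1/√(1 − (21/29)²) = 29/20 = 1.450; Δt_1 = 1.450 × 24.73 = 35.86 h.
Leg 2: 23.70 h is already measured at the sender's location.
Total: 35.86 + 23.70 h.

Δt = 59.6 h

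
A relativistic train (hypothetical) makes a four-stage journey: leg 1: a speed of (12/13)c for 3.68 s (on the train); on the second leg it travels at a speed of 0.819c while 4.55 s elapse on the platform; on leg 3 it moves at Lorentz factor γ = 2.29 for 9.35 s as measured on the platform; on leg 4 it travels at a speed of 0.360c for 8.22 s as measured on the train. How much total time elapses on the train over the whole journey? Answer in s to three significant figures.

Leg 1: 3.68 s is already measured on the train.
Leg 2: γ = 1/√(1 − 0.819²) = 1/√0.3292 = 1.743; τ_2 = 4.55/1.743 = 2.611 s.
Leg 3: γ = 2.29; τ_3 = 9.35/2.290 = 4.083 s.
Leg 4: 8.22 s is already measured on the train.
Total: 3.680 + 2.611 + 4.083 + 8.220 s.

τ = 18.6 s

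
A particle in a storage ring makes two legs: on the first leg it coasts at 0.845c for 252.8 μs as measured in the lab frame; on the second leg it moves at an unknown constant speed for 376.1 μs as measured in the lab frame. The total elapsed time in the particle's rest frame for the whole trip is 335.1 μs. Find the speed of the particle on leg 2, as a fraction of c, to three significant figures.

β = 0.847

Leg 1: γ = 1/√(1 − 0.845²) = 1/√0.2860 = 1.870; τ_1 = 252.8/1.870 = 135.2 μs.
Leg 2: speed unknown; τ_2 = 376.1/γ_2.
Total proper time: 135.2 + τ_2 = 335.1, so τ_2 = 335.1 − 135.2 = 199.9 μs.
γ_2 = 376.1/199.9 = 1.881; β = √(1 − 1/γ²) = √0.7175.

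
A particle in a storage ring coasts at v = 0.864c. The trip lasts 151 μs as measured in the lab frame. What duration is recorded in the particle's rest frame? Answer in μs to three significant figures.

γ = 1/√(1 − 0.864²) = 1/√0.2535 = 1.986
The interval measured in the lab frame is the dilated one; the clock in the particle's rest frame measures the proper time τ = Δt/γ = 151/1.986 μs.

τ = 76.0 μs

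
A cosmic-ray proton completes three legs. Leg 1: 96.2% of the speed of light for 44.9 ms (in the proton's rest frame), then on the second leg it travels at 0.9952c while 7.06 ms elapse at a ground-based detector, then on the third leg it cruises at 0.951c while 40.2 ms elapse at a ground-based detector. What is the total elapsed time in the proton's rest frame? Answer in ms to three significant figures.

τ = 58.0 ms

Leg 1: 44.9 ms is already measured in the proton's rest frame.
Leg 2: γ = 1/√(1 − 0.9952²) = 1/√0.009577 = 10.22; τ_2 = 7.06/10.22 = 0.6909 ms.
Leg 3: γ = 1/√(1 − 0.951²) = 1/√0.09560 = 3.234; τ_3 = 40.2/3.234 = 12.43 ms.
Total: 44.90 + 0.6909 + 12.43 ms.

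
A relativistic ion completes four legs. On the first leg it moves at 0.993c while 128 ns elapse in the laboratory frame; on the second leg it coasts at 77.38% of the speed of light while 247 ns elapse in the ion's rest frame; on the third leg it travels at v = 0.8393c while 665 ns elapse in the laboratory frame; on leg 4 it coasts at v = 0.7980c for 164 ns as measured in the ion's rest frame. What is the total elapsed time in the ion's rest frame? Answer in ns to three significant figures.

τ = 788 ns

Leg 1: γ = 1/√(1 − 0.993²) = 1/√0.01395 = 8.466; τ_1 = 128/8.466 = 15.12 ns.
Leg 2: 247 ns is already measured in the ion's rest frame.
Leg 3: γ = 1/√(1 − 0.8393²) = 1/√0.2956 = 1.839; τ_3 = 665/1.839 = 361.5 ns.
Leg 4: 164 ns is already measured in the ion's rest frame.
Total: 15.12 + 247.0 + 361.5 + 164.0 ns.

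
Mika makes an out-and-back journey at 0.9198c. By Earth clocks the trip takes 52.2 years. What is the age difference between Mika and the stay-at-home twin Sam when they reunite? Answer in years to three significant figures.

γ = 1/√(1 − 0.9198²) = 1/√0.1540 = 2.549
Mika's elapsed proper time: τ = 52.2/2.549 = 20.48 years.
Age gap = Δt − τ = 52.2 − 20.48 years.

Δt − τ = 31.7 years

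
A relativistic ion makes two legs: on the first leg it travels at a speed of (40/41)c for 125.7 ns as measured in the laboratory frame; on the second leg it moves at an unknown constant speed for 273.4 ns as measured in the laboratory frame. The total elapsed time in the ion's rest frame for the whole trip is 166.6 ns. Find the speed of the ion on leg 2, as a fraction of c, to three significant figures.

Leg 1: γ = 1/√(1 − (40/41)²) = 41/9 ≈ 4.556; τ_1 = 125.7/4.556 = 27.59 ns.
Leg 2: speed unknown; τ_2 = 273.4/γ_2.
Total proper time: 27.59 + τ_2 = 166.6, so τ_2 = 166.6 − 27.59 = 139.0 ns.
γ_2 = 273.4/139.0 = 1.967; β = √(1 − 1/γ²) = √0.7415.

β = 0.861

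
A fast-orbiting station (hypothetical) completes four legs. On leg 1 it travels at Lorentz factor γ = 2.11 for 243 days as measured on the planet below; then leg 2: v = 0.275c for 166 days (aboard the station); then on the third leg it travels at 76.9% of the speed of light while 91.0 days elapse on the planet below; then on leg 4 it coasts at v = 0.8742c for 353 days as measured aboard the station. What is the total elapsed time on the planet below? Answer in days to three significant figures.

Leg 1: 243 days is already measured on the planet below.
Leg 2: γ = 1/√(1 − 0.275²) = 1/√0.9244 = 1.040; Δt_2 = 1.040 × 166 = 172.7 days.
Leg 3: 91.0 days is already measured on the planet below.
Leg 4: γ = 1/√(1 − 0.8742²) = 1/√0.2358 = 2.059; Δt_4 = 2.059 × 353 = 727.0 days.
Total: 243.0 + 172.7 + 91.00 + 727.0 days.

Δt = 1230 days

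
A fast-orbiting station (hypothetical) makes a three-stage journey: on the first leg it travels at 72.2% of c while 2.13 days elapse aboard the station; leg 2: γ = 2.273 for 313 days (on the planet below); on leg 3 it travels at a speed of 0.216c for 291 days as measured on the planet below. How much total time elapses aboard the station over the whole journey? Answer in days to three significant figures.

τ = 424 days

Leg 1: 2.13 days is already measured aboard the station.
Leg 2: γ = 2.273; τ_2 = 313/2.273 = 137.7 days.
Leg 3: γ = 1/√(1 − 0.216²) = 1/√0.9533 = 1.024; τ_3 = 291/1.024 = 284.1 days.
Total: 2.130 + 137.7 + 284.1 days.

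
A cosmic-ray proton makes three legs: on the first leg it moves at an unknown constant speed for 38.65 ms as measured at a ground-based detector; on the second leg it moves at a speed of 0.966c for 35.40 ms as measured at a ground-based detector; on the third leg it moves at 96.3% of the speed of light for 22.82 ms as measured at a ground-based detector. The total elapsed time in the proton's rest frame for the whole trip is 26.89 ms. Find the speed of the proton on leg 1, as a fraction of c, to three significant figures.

β = 0.954

Leg 1: speed unknown; τ_1 = 38.65/γ_1.
Leg 2: γ = 1/√(1 − 0.966²) = 1/√0.06684 = 3.868; τ_2 = 35.40/3.868 = 9.152 ms.
Leg 3: β = 0.963; γ = 1/√(1 − 0.963²) = 1/√0.07263 = 3.711; τ_3 = 22.82/3.711 = 6.150 ms.
Total proper time: τ_1 + 9.152 + 6.150 = 26.89, so τ_1 = 26.89 − 15.30 = 11.59 ms.
γ_1 = 38.65/11.59 = 3.335; β = √(1 − 1/γ²) = √0.9101.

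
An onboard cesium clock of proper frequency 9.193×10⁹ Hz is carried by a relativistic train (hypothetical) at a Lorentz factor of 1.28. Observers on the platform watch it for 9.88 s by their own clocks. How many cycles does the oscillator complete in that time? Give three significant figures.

N = 7.10×10¹⁰

γ = 1.28
During 9.88 s of lab time, the oscillator's proper time advances by τ = Δt/γ = 9.88/1.280 = 7.719 s = 7.719×10⁰ s.
N = f × τ = 9.193×10⁹ × 7.719×10⁰ = 7.096×10¹⁰.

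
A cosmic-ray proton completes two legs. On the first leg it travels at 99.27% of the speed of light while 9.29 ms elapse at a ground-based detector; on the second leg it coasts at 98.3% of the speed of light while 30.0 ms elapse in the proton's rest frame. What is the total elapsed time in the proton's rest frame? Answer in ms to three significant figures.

τ = 31.1 ms

Leg 1: β = 0.9927; γ = 1/√(1 − 0.9927²) = 1/√0.01455 = 8.291; τ_1 = 9.29/8.291 = 1.120 ms.
Leg 2: 30.0 ms is already measured in the proton's rest frame.
Total: 1.120 + 30.00 ms.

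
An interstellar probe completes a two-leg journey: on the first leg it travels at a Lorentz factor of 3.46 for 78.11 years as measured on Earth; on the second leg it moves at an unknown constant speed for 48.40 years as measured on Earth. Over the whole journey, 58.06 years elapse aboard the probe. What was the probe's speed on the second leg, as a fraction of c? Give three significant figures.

Leg 1: γ = 3.46; τ_1 = 78.11/3.460 = 22.58 years.
Leg 2: speed unknown; τ_2 = 48.40/γ_2.
Total proper time: 22.58 + τ_2 = 58.06, so τ_2 = 58.06 − 22.58 = 35.48 years.
γ_2 = 48.40/35.48 = 1.364; β = √(1 − 1/γ²) = √0.4625.

β = 0.680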